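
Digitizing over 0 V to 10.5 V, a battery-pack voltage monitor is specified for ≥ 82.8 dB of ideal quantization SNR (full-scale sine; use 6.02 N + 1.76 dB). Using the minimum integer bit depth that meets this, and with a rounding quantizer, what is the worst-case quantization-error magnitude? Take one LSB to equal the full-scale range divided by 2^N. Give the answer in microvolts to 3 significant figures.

V_FS = 10.5 V.
Required N = ⌈(82.8 − 1.76)/6.02⌉ = ⌈13.462⌉ = 14.
LSB = 10.5 V ÷ 2^14 = 10.5/16384 V = 0.64087 mV.
Max error for round-to-nearest is LSB/2 = 320 µV.

320 µV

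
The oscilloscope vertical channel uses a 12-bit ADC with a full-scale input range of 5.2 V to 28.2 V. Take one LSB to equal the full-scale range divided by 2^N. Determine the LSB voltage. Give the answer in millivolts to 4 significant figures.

Range = 28.2 − (5.2) = 23 V.
There are 2^12 = 4096 steps.
LSB = 23 V / 2^12 = 5.615 mV.

5.615 mV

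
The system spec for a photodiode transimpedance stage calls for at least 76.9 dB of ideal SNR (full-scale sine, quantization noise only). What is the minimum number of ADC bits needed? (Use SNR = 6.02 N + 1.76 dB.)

Solving 6.02 N ≥ 76.9 − 1.76: N ≥ 12.482. Round up → N = 13.

13 bits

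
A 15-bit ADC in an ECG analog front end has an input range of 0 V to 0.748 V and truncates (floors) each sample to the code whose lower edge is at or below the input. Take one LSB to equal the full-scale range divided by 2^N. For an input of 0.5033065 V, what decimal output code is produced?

Full-scale range = 0.748 V. LSB = 0.748 V / 2^15 ≈ 22.83 µV.
code = ⌊(V_in − V_min)/LSB⌋ = ⌊(V_in − V_min) × 2^15 / range⌋
     = ⌊(0.5033065 − (0)) × 32768 / 0.748⌋ = ⌊0.5033065 × 32768/0.748⌋
     = ⌊22048.593⌋ = 22048.

22048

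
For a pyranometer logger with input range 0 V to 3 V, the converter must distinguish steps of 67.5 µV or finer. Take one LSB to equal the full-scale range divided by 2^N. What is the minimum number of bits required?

16 bits

Range is 3 V.
Levels needed ≥ 3/67.5 µV = 44440. 2^16 = 65536 suffices, so N_min = 16.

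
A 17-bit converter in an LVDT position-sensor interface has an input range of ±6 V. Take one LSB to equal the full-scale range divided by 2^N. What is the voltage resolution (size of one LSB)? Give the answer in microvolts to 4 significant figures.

The full-scale span is 6 − (-6) = 12 V.
2^17 = 131072 levels.
Step size = 12/131072 V = 91.55 µV.

91.55 µV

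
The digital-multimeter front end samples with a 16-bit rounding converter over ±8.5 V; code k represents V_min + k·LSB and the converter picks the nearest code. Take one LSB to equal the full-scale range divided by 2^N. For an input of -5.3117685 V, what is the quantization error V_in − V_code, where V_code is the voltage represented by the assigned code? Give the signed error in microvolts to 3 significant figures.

The full-scale span is 8.5 − (-8.5) = 17 V. LSB = 17 V / 2^16 ≈ 259.4 µV.
(V_in − V_min)/LSB = (-5.3117685 − (-8.5)) × 65536/17 = 12290.8200 → nearest code k = 12291.
Reconstructed level: -8.5 + 12291 × 17/65536 V = -5.3117218018 V.
e = -5.3117685 − (-5.3117218018) = −46.7 µV.

−46.7 µV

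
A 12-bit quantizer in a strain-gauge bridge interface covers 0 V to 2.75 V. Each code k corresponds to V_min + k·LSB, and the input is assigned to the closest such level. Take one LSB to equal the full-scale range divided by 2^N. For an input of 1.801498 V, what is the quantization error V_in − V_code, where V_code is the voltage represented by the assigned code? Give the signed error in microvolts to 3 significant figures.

+167 µV

Span = 2.75 V. LSB = 2.75 V / 2^12 ≈ 0.6714 mV.
Position in LSBs: (1.801498 − (0)) × 4096/2.75 = 2683.2494; rounding gives k = 2683.
Reconstructed level: 0 + 2683 × 2.75/4096 V = 1.801330566 V.
e = 1.801498 − (1.801330566) = +167 µV.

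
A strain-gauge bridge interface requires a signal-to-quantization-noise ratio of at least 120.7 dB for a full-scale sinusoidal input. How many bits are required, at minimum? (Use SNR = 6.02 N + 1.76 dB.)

6.02 N + 1.76 ≥ 120.7 gives N ≥ 19.757, so the minimum integer is 20.

20 bits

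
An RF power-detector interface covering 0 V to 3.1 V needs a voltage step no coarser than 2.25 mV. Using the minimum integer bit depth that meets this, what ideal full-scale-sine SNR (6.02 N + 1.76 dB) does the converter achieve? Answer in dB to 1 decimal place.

68.0 dB

Span = 3.1 V.
3.1 V / 2.25 mV = 1378. Since 2^10 = 1024 and 2^11 = 2048, N = 11.
6.02(11) + 1.76 = 67.98 dB.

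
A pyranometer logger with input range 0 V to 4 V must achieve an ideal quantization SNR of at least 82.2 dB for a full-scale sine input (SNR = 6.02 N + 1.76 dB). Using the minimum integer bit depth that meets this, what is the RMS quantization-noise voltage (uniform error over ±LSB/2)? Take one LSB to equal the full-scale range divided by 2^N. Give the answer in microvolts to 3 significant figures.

70.5 µV

V_FS = 4 V.
Required N = ⌈(82.2 − 1.76)/6.02⌉ = ⌈13.362⌉ = 14.
One LSB is 4 V / 16384 = 244.14 µV.
V_rms = LSB/√12 = 70.5 µV.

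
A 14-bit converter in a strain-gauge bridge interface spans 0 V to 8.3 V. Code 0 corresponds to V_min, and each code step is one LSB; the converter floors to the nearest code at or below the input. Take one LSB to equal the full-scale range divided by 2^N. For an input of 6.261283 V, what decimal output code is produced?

12359

Range is 8.3 V. LSB = 8.3 V / 2^14 ≈ 0.5066 mV.
code = ⌊(V_in − V_min)/LSB⌋ = ⌊(V_in − V_min) × 2^14 / range⌋
     = ⌊(6.261283 − (0)) × 16384 / 8.3⌋ = ⌊6.261283 × 16384/8.3⌋
     = ⌊12359.622⌋ = 12359.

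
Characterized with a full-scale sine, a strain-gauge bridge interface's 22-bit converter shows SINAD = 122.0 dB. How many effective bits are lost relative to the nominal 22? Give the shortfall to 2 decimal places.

Effective bits = (122.0 − 1.76)/6.02 = 19.9734.
Lost resolution: 22 − 19.9734 = 2.0266 bits.

2.03 bits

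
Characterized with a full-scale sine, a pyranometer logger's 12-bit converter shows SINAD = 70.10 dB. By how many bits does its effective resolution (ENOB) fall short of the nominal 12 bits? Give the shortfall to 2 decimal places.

N_eff = (70.10 − 1.76)/6.02 = 11.3522 bits.
12 − 11.3522 = 0.65 bits below nominal.

0.65 bits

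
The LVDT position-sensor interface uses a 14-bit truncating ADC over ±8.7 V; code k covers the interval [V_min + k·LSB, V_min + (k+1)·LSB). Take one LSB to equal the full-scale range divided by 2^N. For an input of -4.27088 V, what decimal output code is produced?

4170

The full-scale span is 8.7 − (-8.7) = 17.4 V. LSB = 17.4 V / 2^14 ≈ 1.062 mV.
(V_in − V_min) × 2^14/range = (-4.27088 − (-8.7)) × 16384/17.4 = 4170.500.
Floor → code = 4170.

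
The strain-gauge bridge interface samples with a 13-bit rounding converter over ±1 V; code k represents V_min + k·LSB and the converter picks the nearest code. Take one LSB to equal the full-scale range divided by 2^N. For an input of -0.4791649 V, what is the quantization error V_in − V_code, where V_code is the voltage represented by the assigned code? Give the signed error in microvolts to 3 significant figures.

Full-scale range = 1 V − (-1 V) = 2 V. LSB = 2 V / 2^13 ≈ 244.1 µV.
(V_in − V_min)/LSB = (-0.4791649 − (-1)) × 8192/2 = 2133.3406 → nearest code k = 2133.
V_code = -1 + (2133/8192) × 2 = -0.4792480469 V.
V_in − V_code = -0.4791649 − (-0.4792480469) = +83.1 µV.

+83.1 µV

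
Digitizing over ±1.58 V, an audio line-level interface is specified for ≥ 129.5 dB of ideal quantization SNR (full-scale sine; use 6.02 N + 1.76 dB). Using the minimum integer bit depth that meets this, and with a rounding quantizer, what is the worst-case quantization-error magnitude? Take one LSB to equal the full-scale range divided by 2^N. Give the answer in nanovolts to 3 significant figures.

377 nV

Full-scale range = 1.58 V − (-1.58 V) = 3.16 V.
Required N = ⌈(129.5 − 1.76)/6.02⌉ = ⌈21.219⌉ = 22.
LSB = 3.16 V / 2^22 = 0.75340 µV.
Half an LSB is 377 nV.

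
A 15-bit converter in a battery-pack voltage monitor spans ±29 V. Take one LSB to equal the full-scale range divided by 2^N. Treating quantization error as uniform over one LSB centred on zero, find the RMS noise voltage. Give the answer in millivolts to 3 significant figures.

0.511 mV

Full-scale range = 29 V − (-29 V) = 58 V.
Step size = 58/32768 V = 1.7700 mV.
σ_q = LSB/√12 = 1.7700 mV/3.4641 = 0.511 mV.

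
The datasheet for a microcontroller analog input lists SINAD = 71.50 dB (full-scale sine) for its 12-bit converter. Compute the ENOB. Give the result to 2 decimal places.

11.58 bits

Inverting SNR = 6.02 N + 1.76: N_eff = (71.50 − 1.76)/6.02 = 11.5847.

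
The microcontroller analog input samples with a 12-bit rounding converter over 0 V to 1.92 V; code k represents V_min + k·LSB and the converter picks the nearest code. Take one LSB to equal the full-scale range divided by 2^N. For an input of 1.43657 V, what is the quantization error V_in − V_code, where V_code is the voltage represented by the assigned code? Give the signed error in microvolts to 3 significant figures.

−149 µV

Full-scale range = 1.92 V. LSB = 1.92 V / 2^12 ≈ 468.8 µV.
Position in LSBs: (1.43657 − (0)) × 4096/1.92 = 3064.6827; rounding gives k = 3065.
V_code = 0 + (3065/4096) × 1.92 = 1.436718750 V.
Error = V_in − V_code = 1.43657 − (1.436718750) = −149 µV.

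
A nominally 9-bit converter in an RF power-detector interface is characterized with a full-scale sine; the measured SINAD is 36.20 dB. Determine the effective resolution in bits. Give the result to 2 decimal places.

ENOB = (SINAD − 1.76) / 6.02 = (36.20 − 1.76) / 6.02 = 34.44 / 6.02 = 5.7209.

5.72 bits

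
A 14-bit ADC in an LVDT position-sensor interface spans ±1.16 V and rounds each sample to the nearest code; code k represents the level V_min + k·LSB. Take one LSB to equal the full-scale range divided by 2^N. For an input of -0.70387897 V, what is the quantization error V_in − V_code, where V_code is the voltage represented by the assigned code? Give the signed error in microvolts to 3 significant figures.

Span: 1.16 V − (-1.16 V) = 2.32 V. LSB = 2.32 V / 2^14 ≈ 141.6 µV.
(-0.70387897 − (-1.16)) / LSB = 0.45612103 × 16384/2.32 = 3221.1582. Nearest integer: k = 3221.
Reconstructed level: -1.16 + 3221 × 2.32/16384 V = -0.70390136719 V.
V_in − V_code = -0.70387897 − (-0.70390136719) = +22.4 µV.

+22.4 µV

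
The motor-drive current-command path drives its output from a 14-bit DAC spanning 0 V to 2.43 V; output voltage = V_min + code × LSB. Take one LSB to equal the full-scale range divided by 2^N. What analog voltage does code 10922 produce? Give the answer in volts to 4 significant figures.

Full-scale range = 2.43 V. LSB = 2.43 V / 2^14.
V_out = 0 + 10922 × (2.43/16384) V
      = 0 V + 1.61990 V = 1.61990 V.

1.620 V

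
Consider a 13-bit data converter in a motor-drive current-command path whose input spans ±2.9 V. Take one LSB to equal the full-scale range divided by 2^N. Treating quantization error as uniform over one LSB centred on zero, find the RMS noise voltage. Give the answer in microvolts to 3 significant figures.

204 µV

Span: 2.9 V − (-2.9 V) = 5.8 V.
LSB = 5.8 V ÷ 2^13 = 5.8/8192 V = 0.70801 mV.
RMS of a uniform error over width LSB is LSB/√12 = 204 µV.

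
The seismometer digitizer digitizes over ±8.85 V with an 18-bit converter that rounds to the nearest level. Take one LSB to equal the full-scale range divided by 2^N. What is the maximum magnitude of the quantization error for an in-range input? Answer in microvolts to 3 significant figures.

The full-scale span is 8.85 − (-8.85) = 17.7 V.
One LSB is 17.7 V / 262144 = 67.520 µV.
Worst-case error for round-to-nearest is half an LSB: 33.8 µV.

33.8 µV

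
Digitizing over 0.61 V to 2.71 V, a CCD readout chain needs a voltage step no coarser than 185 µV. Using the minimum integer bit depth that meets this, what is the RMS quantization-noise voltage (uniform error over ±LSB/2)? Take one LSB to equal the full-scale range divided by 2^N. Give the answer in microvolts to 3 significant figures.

The full-scale span is 2.71 − (0.61) = 2.1 V.
2.1 V / 185 µV = 11350. Since 2^13 = 8192 and 2^14 = 16384, N = 14.
Step size = 2.1/16384 V = 128.17 µV.
V_rms = LSB/√12 = 37.0 µV.

37.0 µV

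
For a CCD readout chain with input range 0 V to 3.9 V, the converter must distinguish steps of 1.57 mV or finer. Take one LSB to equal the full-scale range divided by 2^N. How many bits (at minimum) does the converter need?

Range is 3.9 V.
3.9 V / 1.57 mV = 2484. Since 2^11 = 2048 and 2^12 = 4096, N = 12.

12 bits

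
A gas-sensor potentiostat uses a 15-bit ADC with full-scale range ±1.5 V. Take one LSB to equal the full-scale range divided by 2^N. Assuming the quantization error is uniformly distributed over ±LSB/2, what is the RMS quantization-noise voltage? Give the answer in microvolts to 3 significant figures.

Span: 1.5 V − (-1.5 V) = 3 V.
One LSB is 3 V / 32768 = 91.553 µV.
V_rms = LSB/√12 = 91.553 µV / √12 = 26.4 µV.

26.4 µV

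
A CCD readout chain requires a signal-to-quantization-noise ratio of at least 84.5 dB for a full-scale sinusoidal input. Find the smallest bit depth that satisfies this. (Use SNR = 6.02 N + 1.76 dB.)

N ≥ (84.5 − 1.76)/6.02 = 13.744 → N_min = 14.

14 bits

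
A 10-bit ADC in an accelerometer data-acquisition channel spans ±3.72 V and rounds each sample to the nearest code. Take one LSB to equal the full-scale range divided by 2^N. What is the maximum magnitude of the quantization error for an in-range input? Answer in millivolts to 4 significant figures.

Span: 3.72 V − (-3.72 V) = 7.44 V.
Step size = 7.44/1024 V = 7.26563 mV.
A rounding quantizer has |error| ≤ LSB/2 = 3.633 mV.

3.633 mV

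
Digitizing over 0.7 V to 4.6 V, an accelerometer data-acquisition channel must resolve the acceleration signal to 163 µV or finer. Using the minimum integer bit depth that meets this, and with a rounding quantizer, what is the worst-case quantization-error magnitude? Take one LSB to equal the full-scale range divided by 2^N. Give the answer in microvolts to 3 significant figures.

59.5 µV

Full-scale range = 4.6 V − (0.7 V) = 3.9 V.
Need 2^N ≥ 3.9 V / 163 µV = 23930 → N_min = 15.
Step size = 3.9/32768 V = 119.02 µV.
Half an LSB is 59.5 µV.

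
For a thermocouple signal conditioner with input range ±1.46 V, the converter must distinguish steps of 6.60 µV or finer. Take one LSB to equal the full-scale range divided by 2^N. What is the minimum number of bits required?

19 bits

Span: 1.46 V − (-1.46 V) = 2.92 V.
2.92 V / 6.60 µV = 442400. Since 2^18 = 262144 and 2^19 = 524288, N = 19.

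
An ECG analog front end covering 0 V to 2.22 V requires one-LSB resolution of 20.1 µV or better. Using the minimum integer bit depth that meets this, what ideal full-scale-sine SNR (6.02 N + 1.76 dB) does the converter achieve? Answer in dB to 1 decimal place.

104.1 dB

Full-scale range = 2.22 V.
Required number of levels: 2.22/20.1 µV = 110450; smallest N with 2^N ≥ that is 17.
6.02(17) + 1.76 = 104.10 dB.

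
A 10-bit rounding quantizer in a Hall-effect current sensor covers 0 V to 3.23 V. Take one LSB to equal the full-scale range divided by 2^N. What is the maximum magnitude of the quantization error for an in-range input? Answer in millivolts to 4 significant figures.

Full-scale range = 3.23 V.
Step size = 3.23/1024 V = 3.15430 mV.
|e|_max = LSB/2 = 1.577 mV.

1.577 mV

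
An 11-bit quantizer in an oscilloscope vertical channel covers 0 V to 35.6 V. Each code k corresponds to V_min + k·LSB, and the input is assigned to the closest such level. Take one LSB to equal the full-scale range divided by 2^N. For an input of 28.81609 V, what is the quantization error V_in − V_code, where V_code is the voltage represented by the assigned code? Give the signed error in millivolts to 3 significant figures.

V_FS = 35.6 V. LSB = 35.6 V / 2^11 ≈ 17.38 mV.
(28.81609 − (0)) / LSB = 28.81609 × 2048/35.6 = 1657.7346. Nearest integer: k = 1658.
Reconstructed level: 0 + 1658 × 35.6/2048 V = 28.82070313 V.
e = 28.81609 − (28.82070313) = −4.61 mV.

−4.61 mV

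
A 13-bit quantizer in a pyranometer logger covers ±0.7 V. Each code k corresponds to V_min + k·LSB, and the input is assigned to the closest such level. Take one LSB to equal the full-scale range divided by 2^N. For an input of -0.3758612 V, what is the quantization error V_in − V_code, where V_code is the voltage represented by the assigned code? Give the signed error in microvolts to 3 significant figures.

−55.5 µV

Range = 0.7 − (-0.7) = 1.4 V. LSB = 1.4 V / 2^13 ≈ 170.9 µV.
(V_in − V_min)/LSB = (-0.3758612 − (-0.7)) × 8192/1.4 = 1896.6750 → nearest code k = 1897.
V_code = V_min + k × range/2^13 = -0.7 + 1897 × 1.4/8192 = -0.3758056641 V.
e = -0.3758612 − (-0.3758056641) = −55.5 µV.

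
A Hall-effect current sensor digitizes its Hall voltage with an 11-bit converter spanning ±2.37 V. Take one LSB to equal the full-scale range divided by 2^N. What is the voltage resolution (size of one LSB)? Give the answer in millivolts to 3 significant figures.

Full-scale range = 2.37 V − (-2.37 V) = 4.74 V.
2^11 = 2048 levels.
LSB = 4.74 V ÷ 2^11 = 4.74/2048 V = 2.31 mV.

2.31 mV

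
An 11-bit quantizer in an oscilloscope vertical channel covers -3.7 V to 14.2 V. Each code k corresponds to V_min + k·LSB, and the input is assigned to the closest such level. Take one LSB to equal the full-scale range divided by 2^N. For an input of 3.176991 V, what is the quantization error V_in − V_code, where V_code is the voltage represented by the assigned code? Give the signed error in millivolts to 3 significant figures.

−1.57 mV

The full-scale span is 14.2 − (-3.7) = 17.9 V. LSB = 17.9 V / 2^11 ≈ 8.740 mV.
Position in LSBs: (3.176991 − (-3.7)) × 2048/17.9 = 786.8200; rounding gives k = 787.
V_code = -3.7 + (787/2048) × 17.9 = 3.178564453 V.
V_in − V_code = 3.176991 − (3.178564453) = −1.57 mV.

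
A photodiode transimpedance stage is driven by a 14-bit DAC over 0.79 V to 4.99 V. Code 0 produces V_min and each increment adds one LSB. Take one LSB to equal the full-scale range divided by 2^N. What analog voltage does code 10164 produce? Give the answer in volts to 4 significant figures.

3.396 V

Range = 4.99 − (0.79) = 4.2 V. LSB = 4.2 V / 2^14.
V_out = V_min + code × LSB = 0.79 V + 10164 × 4.2 V / 16384
      = 0.79 V + 2.60552 V = 3.39552 V.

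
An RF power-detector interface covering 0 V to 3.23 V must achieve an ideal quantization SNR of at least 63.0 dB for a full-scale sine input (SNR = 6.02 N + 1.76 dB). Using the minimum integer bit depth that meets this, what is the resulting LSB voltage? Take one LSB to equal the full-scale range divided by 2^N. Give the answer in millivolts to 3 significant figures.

1.58 mV

Span = 3.23 V.
Required N = ⌈(63.0 − 1.76)/6.02⌉ = ⌈10.173⌉ = 11.
LSB = 3.23 V / 2^11 = 1.58 mV.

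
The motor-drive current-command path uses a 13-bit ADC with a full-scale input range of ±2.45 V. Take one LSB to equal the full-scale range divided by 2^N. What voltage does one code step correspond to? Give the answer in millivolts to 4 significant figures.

Span: 2.45 V − (-2.45 V) = 4.9 V.
There are 2^13 = 8192 steps.
LSB = 4.9 V / 2^13 = 0.5981 mV.

0.5981 mV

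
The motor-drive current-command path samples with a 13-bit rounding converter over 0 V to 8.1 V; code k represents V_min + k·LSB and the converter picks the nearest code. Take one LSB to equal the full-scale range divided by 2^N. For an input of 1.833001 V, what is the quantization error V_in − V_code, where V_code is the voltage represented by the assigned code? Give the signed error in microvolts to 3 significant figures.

−178 µV

V_FS = 8.1 V. LSB = 8.1 V / 2^13 ≈ 0.9888 mV.
Position in LSBs: (1.833001 − (0)) × 8192/8.1 = 1853.8203; rounding gives k = 1854.
Reconstructed level: 0 + 1854 × 8.1/8192 V = 1.833178711 V.
Error = V_in − V_code = 1.833001 − (1.833178711) = −178 µV.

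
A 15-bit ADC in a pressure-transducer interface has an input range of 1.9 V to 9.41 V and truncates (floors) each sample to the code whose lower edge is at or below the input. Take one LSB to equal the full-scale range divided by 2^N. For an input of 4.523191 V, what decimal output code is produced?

11445

Full-scale range = 9.41 V − (1.9 V) = 7.51 V. LSB = 7.51 V / 2^15 ≈ 229.2 µV.
code = ⌊(V_in − V_min)/LSB⌋ = ⌊(V_in − V_min) × 2^15 / range⌋
     = ⌊(4.523191 − (1.9)) × 32768 / 7.51⌋ = ⌊2.623191 × 32768/7.51⌋
     = ⌊11445.636⌋ = 11445.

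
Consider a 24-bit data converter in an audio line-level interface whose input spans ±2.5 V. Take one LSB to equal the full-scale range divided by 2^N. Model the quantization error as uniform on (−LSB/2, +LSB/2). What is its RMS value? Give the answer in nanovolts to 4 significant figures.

86.03 nV

Range = 2.5 − (-2.5) = 5 V.
LSB = 5 V / 2^24 = 298.023 nV.
σ_q = LSB/√12 = 298.023 nV/3.4641 = 86.03 nV.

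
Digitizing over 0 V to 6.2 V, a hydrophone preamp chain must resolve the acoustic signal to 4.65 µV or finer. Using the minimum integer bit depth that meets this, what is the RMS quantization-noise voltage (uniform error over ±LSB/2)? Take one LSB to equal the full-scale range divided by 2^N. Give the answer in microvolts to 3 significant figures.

Span = 6.2 V.
6.2 V / 4.65 µV = 1.333e6. Since 2^20 = 1048576 and 2^21 = 2097152, N = 21.
LSB = 6.2 V / 2^21 = 2.9564 µV.
V_rms = LSB/√12 = 0.853 µV.

0.853 µV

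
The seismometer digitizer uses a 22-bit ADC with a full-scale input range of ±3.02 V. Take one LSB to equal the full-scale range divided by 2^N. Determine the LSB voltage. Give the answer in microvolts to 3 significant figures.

Full-scale range = 3.02 V − (-3.02 V) = 6.04 V.
Number of codes = 2^22 = 4194304.
LSB = 6.04 V ÷ 2^22 = 6.04/4194304 V = 1.44 µV.

1.44 µV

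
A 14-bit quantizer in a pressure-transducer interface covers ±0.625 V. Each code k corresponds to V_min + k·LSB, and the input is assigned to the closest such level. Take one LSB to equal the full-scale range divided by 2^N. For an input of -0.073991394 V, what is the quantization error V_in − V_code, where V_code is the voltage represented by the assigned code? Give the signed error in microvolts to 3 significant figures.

+13.7 µV

The full-scale span is 0.625 − (-0.625) = 1.25 V. LSB = 1.25 V / 2^14 ≈ 76.29 µV.
(-0.073991394 − (-0.625)) / LSB = 0.551008606 × 16384/1.25 = 7222.1800. Nearest integer: k = 7222.
Reconstructed level: -0.625 + 7222 × 1.25/16384 V = -0.074005126953 V.
e = -0.073991394 − (-0.074005126953) = +13.7 µV.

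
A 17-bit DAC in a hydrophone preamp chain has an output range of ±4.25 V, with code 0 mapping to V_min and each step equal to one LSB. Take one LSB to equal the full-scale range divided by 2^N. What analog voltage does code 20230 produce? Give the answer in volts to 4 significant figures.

Full-scale range = 4.25 V − (-4.25 V) = 8.5 V. LSB = 8.5 V / 2^17.
V_out = V_min + code × LSB = -4.25 V + 20230 × 8.5 V / 131072
      = -4.25 V + 1.31191 V = -2.93809 V.

-2.938 V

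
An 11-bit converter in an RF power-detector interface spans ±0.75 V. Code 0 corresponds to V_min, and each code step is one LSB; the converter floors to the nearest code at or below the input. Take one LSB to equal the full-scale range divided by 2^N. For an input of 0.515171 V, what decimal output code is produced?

The full-scale span is 0.75 − (-0.75) = 1.5 V. LSB = 1.5 V / 2^11 ≈ 0.7324 mV.
V_in − V_min = 0.515171 − (-0.75) = 1.265171 V.
Divide by LSB: 1.265171 × 2048/1.5 = 1727.3801.
Truncating gives code 1727.

1727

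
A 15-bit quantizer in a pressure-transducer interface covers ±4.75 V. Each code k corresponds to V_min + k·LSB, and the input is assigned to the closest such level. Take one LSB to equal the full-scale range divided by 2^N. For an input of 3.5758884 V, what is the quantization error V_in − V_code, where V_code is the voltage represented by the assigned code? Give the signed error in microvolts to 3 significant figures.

Span: 4.75 V − (-4.75 V) = 9.5 V. LSB = 9.5 V / 2^15 ≈ 289.9 µV.
Position in LSBs: (3.5758884 − (-4.75)) × 32768/9.5 = 28718.1801; rounding gives k = 28718.
V_code = V_min + k × range/2^15 = -4.75 + 28718 × 9.5/32768 = 3.5758361816 V.
V_in − V_code = 3.5758884 − (3.5758361816) = +52.2 µV.

+52.2 µV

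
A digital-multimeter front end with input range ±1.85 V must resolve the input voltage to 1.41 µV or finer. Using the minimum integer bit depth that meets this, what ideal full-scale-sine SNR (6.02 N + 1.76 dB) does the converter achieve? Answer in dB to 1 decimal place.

The full-scale span is 1.85 − (-1.85) = 3.7 V.
Levels needed ≥ 3.7/1.41 µV = 2.624e6. 2^22 = 4194304 suffices, so N_min = 22.
SNR = 6.02 × 22 + 1.76 = 134.20 dB.

134.2 dB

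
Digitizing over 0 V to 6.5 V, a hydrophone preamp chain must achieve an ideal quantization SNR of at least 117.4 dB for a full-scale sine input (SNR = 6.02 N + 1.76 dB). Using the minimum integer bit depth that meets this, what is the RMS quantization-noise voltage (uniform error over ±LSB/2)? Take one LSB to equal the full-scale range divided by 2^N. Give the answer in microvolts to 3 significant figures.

Span = 6.5 V.
Required N = ⌈(117.4 − 1.76)/6.02⌉ = ⌈19.209⌉ = 20.
LSB = 6.5 V / 2^20 = 6.1989 µV.
σ_q = LSB/√12 = 6.1989 µV/3.4641 = 1.79 µV.

1.79 µV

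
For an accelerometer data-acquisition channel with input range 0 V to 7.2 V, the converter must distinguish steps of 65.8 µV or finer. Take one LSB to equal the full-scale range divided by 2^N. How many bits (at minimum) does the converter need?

17 bits

Full-scale range = 7.2 V.
Levels needed ≥ 7.2/65.8 µV = 109400. 2^17 = 131072 suffices, so N_min = 17.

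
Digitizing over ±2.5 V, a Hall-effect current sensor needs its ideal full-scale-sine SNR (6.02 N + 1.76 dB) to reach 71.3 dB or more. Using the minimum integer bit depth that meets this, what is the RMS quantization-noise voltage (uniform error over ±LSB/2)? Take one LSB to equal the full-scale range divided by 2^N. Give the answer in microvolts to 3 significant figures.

352 µV

Full-scale range = 2.5 V − (-2.5 V) = 5 V.
N ≥ (71.3 − 1.76)/6.02 = 11.551 → N_min = 12.
LSB = 5 V ÷ 2^12 = 5/4096 V = 1.2207 mV.
σ_q = LSB/√12 = 1.2207 mV/3.4641 = 352 µV.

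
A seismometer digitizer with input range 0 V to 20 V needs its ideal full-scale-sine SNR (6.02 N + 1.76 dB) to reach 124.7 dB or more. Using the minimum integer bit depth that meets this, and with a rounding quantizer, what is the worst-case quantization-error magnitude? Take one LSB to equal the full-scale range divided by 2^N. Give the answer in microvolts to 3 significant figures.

4.77 µV

Span = 20 V.
Solving 6.02 N ≥ 124.7 − 1.76: N ≥ 20.422. Round up → N = 21.
One LSB is 20 V / 2097152 = 9.5367 µV.
Half an LSB is 4.77 µV.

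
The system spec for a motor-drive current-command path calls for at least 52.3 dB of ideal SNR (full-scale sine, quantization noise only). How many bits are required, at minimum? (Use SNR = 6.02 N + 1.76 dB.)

9 bits

6.02 N + 1.76 ≥ 52.3 gives N ≥ 8.395, so the minimum integer is 9.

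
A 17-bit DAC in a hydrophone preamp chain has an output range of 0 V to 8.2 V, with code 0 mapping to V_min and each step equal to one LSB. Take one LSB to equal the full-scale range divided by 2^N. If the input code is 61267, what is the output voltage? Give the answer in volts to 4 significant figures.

3.833 V

Span = 8.2 V. LSB = 8.2 V / 2^17.
V_out = 0 + 61267 × (8.2/131072) V
      = 0 V + 3.83293 V = 3.83293 V.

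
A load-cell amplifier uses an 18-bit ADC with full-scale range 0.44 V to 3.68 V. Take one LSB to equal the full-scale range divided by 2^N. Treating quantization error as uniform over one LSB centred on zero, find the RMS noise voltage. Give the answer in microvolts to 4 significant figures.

The full-scale span is 3.68 − (0.44) = 3.24 V.
LSB = 3.24 V / 2^18 = 12.3596 µV.
RMS of a uniform error over width LSB is LSB/√12 = 3.568 µV.

3.568 µV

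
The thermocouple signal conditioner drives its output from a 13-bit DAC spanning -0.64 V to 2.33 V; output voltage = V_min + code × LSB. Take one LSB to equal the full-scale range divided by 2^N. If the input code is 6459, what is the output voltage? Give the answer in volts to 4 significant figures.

1.702 V

Full-scale range = 2.33 V − (-0.64 V) = 2.97 V. LSB = 2.97 V / 2^13.
V_out = V_min + code × LSB = -0.64 V + 6459 × 2.97 V / 8192
      = -0.64 V + 2.34170 V = 1.70170 V.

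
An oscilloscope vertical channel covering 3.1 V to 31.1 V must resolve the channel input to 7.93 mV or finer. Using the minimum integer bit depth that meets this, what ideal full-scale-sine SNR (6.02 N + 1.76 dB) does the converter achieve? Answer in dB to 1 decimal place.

74.0 dB

Full-scale range = 31.1 V − (3.1 V) = 28 V.
Levels needed ≥ 28/7.93 mV = 3531. 2^12 = 4096 suffices, so N_min = 12.
Ideal SNR at N = 12: 6.02·12 + 1.76 = 74.0 dB.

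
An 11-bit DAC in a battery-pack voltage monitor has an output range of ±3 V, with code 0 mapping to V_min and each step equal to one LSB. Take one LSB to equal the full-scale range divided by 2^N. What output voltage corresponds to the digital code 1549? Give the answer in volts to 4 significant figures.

Span: 3 V − (-3 V) = 6 V. LSB = 6 V / 2^11.
V_out = -3 + 1549 × (6/2048) V
      = -3 + 4.53809 = 1.53809 V.

1.538 V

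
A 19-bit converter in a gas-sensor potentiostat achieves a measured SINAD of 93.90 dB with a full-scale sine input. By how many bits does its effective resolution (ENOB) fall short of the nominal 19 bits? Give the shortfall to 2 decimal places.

Effective bits = (93.90 − 1.76)/6.02 = 15.3056.
19 − 15.3056 = 3.69 bits below nominal.

3.69 bits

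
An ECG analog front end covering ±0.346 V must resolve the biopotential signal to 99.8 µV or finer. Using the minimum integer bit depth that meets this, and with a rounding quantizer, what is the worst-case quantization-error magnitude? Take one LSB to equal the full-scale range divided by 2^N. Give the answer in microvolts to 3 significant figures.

42.2 µV

The full-scale span is 0.346 − (-0.346) = 0.692 V.
0.692 V / 99.8 µV = 6934. Since 2^12 = 4096 and 2^13 = 8192, N = 13.
One LSB is 0.692 V / 8192 = 84.473 µV.
Max error for round-to-nearest is LSB/2 = 42.2 µV.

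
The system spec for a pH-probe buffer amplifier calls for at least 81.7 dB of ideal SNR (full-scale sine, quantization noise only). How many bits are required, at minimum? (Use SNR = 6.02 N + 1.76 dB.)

Required N = ⌈(81.7 − 1.76)/6.02⌉ = ⌈13.279⌉ = 14.

14 bits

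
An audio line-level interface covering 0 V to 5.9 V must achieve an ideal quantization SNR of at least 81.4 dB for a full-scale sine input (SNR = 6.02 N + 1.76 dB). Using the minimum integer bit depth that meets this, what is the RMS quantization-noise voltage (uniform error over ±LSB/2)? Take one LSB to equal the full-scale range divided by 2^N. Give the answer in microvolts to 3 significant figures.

104 µV

Span = 5.9 V.
6.02 N + 1.76 ≥ 81.4 gives N ≥ 13.229, so the minimum integer is 14.
One LSB is 5.9 V / 16384 = 360.11 µV.
RMS noise = LSB/√12 = 104 µV.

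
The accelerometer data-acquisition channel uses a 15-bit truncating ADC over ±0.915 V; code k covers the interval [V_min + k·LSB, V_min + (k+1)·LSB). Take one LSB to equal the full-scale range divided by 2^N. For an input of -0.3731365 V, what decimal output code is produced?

9702

Span: 0.915 V − (-0.915 V) = 1.83 V. LSB = 1.83 V / 2^15 ≈ 55.85 µV.
code = ⌊(V_in − V_min)/LSB⌋ = ⌊(V_in − V_min) × 2^15 / range⌋
     = ⌊(-0.3731365 − (-0.915)) × 32768 / 1.83⌋ = ⌊0.5418635 × 32768/1.83⌋
     = ⌊9702.614⌋ = 9702.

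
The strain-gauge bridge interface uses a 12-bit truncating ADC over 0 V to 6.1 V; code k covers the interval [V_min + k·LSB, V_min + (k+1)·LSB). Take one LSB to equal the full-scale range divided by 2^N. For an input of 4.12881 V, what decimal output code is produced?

V_FS = 6.1 V. LSB = 6.1 V / 2^12 ≈ 1.489 mV.
(V_in − V_min) × 2^12/range = (4.12881 − (0)) × 4096/6.1 = 2772.394.
Floor → code = 2772.

2772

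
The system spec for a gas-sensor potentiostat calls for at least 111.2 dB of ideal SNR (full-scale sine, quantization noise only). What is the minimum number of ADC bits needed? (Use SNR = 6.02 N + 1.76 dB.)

19 bits

Required N = ⌈(111.2 − 1.76)/6.02⌉ = ⌈18.179⌉ = 19.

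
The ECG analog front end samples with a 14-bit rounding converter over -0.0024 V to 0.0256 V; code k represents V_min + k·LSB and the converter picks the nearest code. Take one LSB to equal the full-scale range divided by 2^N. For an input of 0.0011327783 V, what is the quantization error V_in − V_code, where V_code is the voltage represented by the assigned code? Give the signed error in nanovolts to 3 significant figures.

The full-scale span is 0.0256 − (-0.0024) = 0.028 V. LSB = 0.028 V / 2^14 ≈ 1.709 µV.
(0.0011327783 − (-0.0024)) / LSB = 0.0035327783 × 16384/0.028 = 2067.1800. Nearest integer: k = 2067.
Reconstructed level: -0.0024 + 2067 × 0.028/16384 V = 0.0011324707031 V.
V_in − V_code = 0.0011327783 − (0.0011324707031) = +308 nV.

+308 nV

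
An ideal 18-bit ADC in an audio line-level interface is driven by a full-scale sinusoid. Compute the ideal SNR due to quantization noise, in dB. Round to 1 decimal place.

6.02(18) + 1.76 = 108.36 + 1.76 = 110.12 dB.

110.1 dB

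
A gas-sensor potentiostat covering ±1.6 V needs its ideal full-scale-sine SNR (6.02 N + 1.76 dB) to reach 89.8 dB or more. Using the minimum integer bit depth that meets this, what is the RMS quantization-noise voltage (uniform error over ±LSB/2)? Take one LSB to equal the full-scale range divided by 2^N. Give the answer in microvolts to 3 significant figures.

28.2 µV

Span: 1.6 V − (-1.6 V) = 3.2 V.
N ≥ (89.8 − 1.76)/6.02 = 14.625 → N_min = 15.
Step size = 3.2/32768 V = 97.656 µV.
V_rms = LSB/√12 = 28.2 µV.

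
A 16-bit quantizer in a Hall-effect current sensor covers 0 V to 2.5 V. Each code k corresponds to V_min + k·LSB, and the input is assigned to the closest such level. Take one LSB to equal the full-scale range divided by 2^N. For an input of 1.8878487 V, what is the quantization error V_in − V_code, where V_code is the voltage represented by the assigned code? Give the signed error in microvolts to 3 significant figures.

Range is 2.5 V. LSB = 2.5 V / 2^16 ≈ 38.15 µV.
(V_in − V_min)/LSB = (1.8878487 − (0)) × 65536/2.5 = 49488.8210 → nearest code k = 49489.
Reconstructed level: 0 + 49489 × 2.5/65536 V = 1.8878555298 V.
e = 1.8878487 − (1.8878555298) = −6.83 µV.

−6.83 µV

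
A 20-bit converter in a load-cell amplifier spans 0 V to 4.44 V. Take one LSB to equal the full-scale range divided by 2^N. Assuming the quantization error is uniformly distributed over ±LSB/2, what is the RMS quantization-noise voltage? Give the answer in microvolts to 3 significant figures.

Full-scale range = 4.44 V.
Step size = 4.44/1048576 V = 4.2343 µV.
For a uniform distribution on [−LSB/2, +LSB/2], V_rms = LSB/√12 = 4.2343 µV/3.4641 = 1.22 µV.

1.22 µV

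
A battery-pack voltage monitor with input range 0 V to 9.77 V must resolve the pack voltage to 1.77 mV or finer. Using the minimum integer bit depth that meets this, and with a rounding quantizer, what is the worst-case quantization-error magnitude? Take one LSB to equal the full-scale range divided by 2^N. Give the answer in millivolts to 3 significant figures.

0.596 mV

Full-scale range = 9.77 V.
Required number of levels: 9.77/1.77 mV = 5519.8; smallest N with 2^N ≥ that is 13.
Step size = 9.77/8192 V = 1.1926 mV.
Half an LSB is 0.596 mV.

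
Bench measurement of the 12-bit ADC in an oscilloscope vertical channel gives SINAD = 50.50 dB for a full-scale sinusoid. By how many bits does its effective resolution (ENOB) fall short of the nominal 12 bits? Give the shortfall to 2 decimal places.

3.90 bits

N_eff = (50.50 − 1.76)/6.02 = 8.0963 bits.
Shortfall = 12 − 8.0963 = 3.9037 bits.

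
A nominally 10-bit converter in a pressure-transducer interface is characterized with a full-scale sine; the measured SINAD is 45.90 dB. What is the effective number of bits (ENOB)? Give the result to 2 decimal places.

7.33 bits

ENOB = (SINAD − 1.76) / 6.02 = (45.90 − 1.76) / 6.02 = 44.14 / 6.02 = 7.3322.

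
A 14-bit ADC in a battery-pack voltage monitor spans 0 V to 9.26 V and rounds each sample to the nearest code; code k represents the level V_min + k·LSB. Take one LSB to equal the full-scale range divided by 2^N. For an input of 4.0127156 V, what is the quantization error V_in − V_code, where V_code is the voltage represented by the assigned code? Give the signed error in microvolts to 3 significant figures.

−102 µV

Span = 9.26 V. LSB = 9.26 V / 2^14 ≈ 0.5652 mV.
(V_in − V_min)/LSB = (4.0127156 − (0)) × 16384/9.26 = 7099.8199 → nearest code k = 7100.
Reconstructed level: 0 + 7100 × 9.26/16384 V = 4.0128173828 V.
Error = V_in − V_code = 4.0127156 − (4.0128173828) = −102 µV.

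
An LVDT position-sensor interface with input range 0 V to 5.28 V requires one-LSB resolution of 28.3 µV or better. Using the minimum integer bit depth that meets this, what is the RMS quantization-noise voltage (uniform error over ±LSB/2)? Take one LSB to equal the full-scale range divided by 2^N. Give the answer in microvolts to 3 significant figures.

Range is 5.28 V.
Need 2^N ≥ 5.28 V / 28.3 µV = 186600 → N_min = 18.
Step size = 5.28/262144 V = 20.142 µV.
RMS noise = LSB/√12 = 5.81 µV.

5.81 µV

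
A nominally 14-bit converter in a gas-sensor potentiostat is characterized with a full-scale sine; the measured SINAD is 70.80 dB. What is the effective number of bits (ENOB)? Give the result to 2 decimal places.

11.47 bits

Inverting SNR = 6.02 N + 1.76: N_eff = (70.80 − 1.76)/6.02 = 11.4684.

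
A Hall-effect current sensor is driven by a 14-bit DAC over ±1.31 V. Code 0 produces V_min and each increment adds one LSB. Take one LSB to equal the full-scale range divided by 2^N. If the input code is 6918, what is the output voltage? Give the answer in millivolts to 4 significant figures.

Span: 1.31 V − (-1.31 V) = 2.62 V. LSB = 2.62 V / 2^14.
V_out = V_min + code × LSB = -1.31 V + 6918 × 2.62 V / 16384
      = -1.31 V + 1.10627 V = -0.203728 V.

-203.7 mV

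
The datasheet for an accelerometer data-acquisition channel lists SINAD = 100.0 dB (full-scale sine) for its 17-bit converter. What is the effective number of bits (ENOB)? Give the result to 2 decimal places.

Inverting SNR = 6.02 N + 1.76: N_eff = (100.0 − 1.76)/6.02 = 16.3189.

16.32 bits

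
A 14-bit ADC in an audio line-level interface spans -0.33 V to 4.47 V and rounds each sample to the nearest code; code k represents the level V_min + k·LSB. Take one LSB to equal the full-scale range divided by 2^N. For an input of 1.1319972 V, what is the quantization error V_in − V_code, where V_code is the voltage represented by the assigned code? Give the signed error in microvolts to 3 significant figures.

+83.1 µV

Range = 4.47 − (-0.33) = 4.8 V. LSB = 4.8 V / 2^14 ≈ 293.0 µV.
(V_in − V_min)/LSB = (1.1319972 − (-0.33)) × 16384/4.8 = 4990.2838 → nearest code k = 4990.
V_code = -0.33 + (4990/16384) × 4.8 = 1.1319140625 V.
V_in − V_code = 1.1319972 − (1.1319140625) = +83.1 µV.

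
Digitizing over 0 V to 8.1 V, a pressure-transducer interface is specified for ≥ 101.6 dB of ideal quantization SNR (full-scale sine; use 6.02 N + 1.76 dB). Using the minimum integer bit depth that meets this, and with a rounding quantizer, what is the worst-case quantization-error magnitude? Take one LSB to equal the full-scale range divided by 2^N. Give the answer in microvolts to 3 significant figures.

30.9 µV

Span = 8.1 V.
Required N = ⌈(101.6 − 1.76)/6.02⌉ = ⌈16.585⌉ = 17.
LSB = 8.1 V / 2^17 = 61.798 µV.
Half an LSB is 30.9 µV.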